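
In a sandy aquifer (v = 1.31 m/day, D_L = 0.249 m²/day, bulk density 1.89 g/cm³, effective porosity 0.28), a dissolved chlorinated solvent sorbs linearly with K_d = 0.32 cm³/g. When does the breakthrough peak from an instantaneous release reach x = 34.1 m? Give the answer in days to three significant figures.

Retardation factor R = 1 + ρ_b·K_d/n = 1 + 1.89 × 0.32/0.28 = 3.160.
Sorption retards both mechanisms: v_R = v/R = 0.4146 m/day, D_R = D/R = 0.07880 m²/day.
Peak time from v_R²t² + 2D_R t − x² = 0: t = (√(D_R² + v_R²x²) − D_R)/v_R².
√(D_R² + v_R²x²) = √(0.07880² + 0.4146² × 34.1²) = 14.14; v_R² = 0.1719.
t = (14.14 − 0.07880)/0.1719 = 81.8 days.

81.8 days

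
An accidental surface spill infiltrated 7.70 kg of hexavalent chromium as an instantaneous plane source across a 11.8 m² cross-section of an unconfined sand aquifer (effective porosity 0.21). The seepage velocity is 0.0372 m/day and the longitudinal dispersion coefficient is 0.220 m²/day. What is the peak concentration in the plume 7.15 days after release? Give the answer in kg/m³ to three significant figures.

0.699 kg/m³

The peak of an instantaneous 1D plume sits at x = vt; there the Gaussian factor is 1 and C_max = M/(n_e·A·√(4πDt)), where n_e·A is the pore area the mass is dissolved in.
√(4πDt) = √(4π × 0.220 × 7.15) = 4.446 m, so C_max = 7.70/(0.21 × 11.8 × 4.446) = 0.699 kg/m³.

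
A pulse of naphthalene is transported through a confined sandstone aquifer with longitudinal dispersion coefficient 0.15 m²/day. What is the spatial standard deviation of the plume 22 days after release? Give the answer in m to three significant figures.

Dispersive spreading gives a Gaussian with σ² = 2Dt; advection only shifts the center.
σ = √(2 × 0.15 × 22) = 2.57 m.

2.57 m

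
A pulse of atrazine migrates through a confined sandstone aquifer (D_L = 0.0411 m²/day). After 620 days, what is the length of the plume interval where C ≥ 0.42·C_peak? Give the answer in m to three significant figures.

The plume is Gaussian with σ = √(2Dt) = √(2 × 0.0411 × 620) = 7.139 m.
C/C_peak = exp(−Δx²/(2σ²)) = 0.42 ⇒ Δx = σ·√(−2 ln 0.42) = 7.139 × 1.317 = 9.402 m.
Width = 2Δx = 18.8 m.

18.8 m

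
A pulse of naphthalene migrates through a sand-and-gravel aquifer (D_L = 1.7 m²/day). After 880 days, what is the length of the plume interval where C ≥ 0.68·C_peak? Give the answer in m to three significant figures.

The plume is Gaussian with σ = √(2Dt) = √(2 × 1.7 × 880) = 54.70 m.
C/C_peak = exp(−Δx²/(2σ²)) = 0.68 ⇒ Δx = σ·√(−2 ln 0.68) = 54.70 × 0.8783 = 48.04 m.
Width = 2Δx = 96.1 m.

96.1 m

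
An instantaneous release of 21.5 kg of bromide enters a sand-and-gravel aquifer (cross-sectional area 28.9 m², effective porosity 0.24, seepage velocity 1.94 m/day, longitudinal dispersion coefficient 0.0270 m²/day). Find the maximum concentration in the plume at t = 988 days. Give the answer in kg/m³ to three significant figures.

0.169 kg/m³

The peak of an instantaneous 1D plume sits at x = vt; there the Gaussian factor is 1 and C_max = M/(n_e·A·√(4πDt)), where n_e·A is the pore area the mass is dissolved in.
√(4πDt) = √(4π × 0.0270 × 988) = 18.31 m, so C_max = 21.5/(0.24 × 28.9 × 18.31) = 0.169 kg/m³.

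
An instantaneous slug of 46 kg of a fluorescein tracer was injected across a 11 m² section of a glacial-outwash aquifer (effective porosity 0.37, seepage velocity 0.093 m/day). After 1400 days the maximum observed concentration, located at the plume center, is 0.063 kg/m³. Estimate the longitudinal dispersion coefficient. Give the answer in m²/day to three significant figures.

At the plume center C_max = M/(n_e·A·√(4πDt)), so D = M²/(4πt·(n_e·A·C_max)²).
n_e·A·C_max = 0.37 × 11 × 0.063 = 0.2564 kg/m.
D = 46²/(4π × 1400 × 0.2564²) = 1.83 m²/day.

1.83 m²/day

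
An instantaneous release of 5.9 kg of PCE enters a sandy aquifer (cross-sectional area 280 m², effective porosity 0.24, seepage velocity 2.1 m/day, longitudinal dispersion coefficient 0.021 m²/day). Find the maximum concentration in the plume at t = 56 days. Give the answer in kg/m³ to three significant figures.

The peak of an instantaneous 1D plume sits at x = vt; there the Gaussian factor is 1 and C_max = M/(n_e·A·√(4πDt)), where n_e·A is the pore area the mass is dissolved in.
√(4πDt) = √(4π × 0.021 × 56) = 3.844 m, so C_max = 5.9/(0.24 × 280 × 3.844) = 0.0228 kg/m³.

0.0228 kg/m³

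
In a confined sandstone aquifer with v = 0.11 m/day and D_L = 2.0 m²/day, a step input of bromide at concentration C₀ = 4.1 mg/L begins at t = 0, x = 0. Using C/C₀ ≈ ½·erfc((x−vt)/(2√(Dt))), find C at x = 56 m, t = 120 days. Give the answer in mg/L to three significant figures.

0.104 mg/L

For a continuous step input, C/C₀ ≈ ½·erfc((x−vt)/(2√(Dt))).
vt = 0.11 × 120 = 13.2 m and 2√(Dt) = 2√(2.0 × 120) = 30.98 m.
Argument (x−vt)/(2√(Dt)) = (56 − 13.2)/30.98 = 1.382; ½·erfc(1.382) = 0.02532.
C = 4.1 × 0.02532 = 0.104 mg/L.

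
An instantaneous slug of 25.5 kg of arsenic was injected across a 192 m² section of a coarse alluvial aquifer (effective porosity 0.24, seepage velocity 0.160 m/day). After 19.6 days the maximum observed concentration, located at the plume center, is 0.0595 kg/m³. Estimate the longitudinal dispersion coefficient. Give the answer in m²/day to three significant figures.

0.351 m²/day

At the plume center C_max = M/(n_e·A·√(4πDt)), so D = M²/(4πt·(n_e·A·C_max)²).
n_e·A·C_max = 0.24 × 192 × 0.0595 = 2.742 kg/m.
D = 25.5²/(4π × 19.6 × 2.742²) = 0.351 m²/day.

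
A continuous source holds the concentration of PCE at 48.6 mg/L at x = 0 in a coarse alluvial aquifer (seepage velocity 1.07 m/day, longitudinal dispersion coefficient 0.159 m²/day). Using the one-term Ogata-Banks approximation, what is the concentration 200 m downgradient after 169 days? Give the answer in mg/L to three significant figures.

For a continuous step input, C/C₀ ≈ ½·erfc((x−vt)/(2√(Dt))).
vt = 1.07 × 169 = 180.83 m and 2√(Dt) = 2√(0.159 × 169) = 10.37 m.
Argument (x−vt)/(2√(Dt)) = (200 − 180.83)/10.37 = 1.849; ½·erfc(1.849) = 0.004463.
C = 48.6 × 0.004463 = 0.217 mg/L.

0.217 mg/L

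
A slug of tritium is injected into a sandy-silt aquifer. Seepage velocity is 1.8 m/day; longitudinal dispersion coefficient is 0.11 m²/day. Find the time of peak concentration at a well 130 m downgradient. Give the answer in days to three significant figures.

72.2 days

For the 1D instantaneous-source solution, setting ∂C/∂t = 0 at fixed x gives v²t² + 2Dt − x² = 0, so t = (√(D² + v²x²) − D)/v².
√(D² + v²x²) = √(0.11² + 1.8² × 130²) = 234.0; v² = 3.24.
t = (234.0 − 0.11)/3.24 = 72.2 days (vs. the pure-advection estimate x/v = 72.2 d).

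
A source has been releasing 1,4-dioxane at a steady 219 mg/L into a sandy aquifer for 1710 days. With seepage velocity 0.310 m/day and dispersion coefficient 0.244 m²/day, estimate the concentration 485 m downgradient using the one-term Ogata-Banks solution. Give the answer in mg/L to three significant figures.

For a continuous step input, C/C₀ ≈ ½·erfc((x−vt)/(2√(Dt))).
vt = 0.310 × 1710 = 530.1 m and 2√(Dt) = 2√(0.244 × 1710) = 40.85 m.
Argument (x−vt)/(2√(Dt)) = (485 − 530.1)/40.85 = -1.104; ½·erfc(-1.104) = 0.9408.
C = 219 × 0.9408 = 206 mg/L.

206 mg/L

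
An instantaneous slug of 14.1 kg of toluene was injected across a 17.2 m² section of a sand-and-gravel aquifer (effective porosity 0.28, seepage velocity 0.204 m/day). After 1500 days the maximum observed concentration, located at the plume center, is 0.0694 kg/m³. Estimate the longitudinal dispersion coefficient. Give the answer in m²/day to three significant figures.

0.0944 m²/day

At the plume center C_max = M/(n_e·A·√(4πDt)), so D = M²/(4πt·(n_e·A·C_max)²).
n_e·A·C_max = 0.28 × 17.2 × 0.0694 = 0.3342 kg/m.
D = 14.1²/(4π × 1500 × 0.3342²) = 0.0944 m²/day.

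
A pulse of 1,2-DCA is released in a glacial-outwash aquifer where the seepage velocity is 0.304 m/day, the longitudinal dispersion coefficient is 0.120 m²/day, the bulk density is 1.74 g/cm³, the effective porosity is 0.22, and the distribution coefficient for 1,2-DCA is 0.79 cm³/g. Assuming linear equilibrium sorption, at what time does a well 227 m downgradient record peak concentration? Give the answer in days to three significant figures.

5400 days

Retardation factor R = 1 + ρ_b·K_d/n = 1 + 1.74 × 0.79/0.22 = 7.248.
Sorption retards both mechanisms: v_R = v/R = 0.04194 m/day, D_R = D/R = 0.01656 m²/day.
Peak time from v_R²t² + 2D_R t − x² = 0: t = (√(D_R² + v_R²x²) − D_R)/v_R².
√(D_R² + v_R²x²) = √(0.01656² + 0.04194² × 227²) = 9.520; v_R² = 0.001759.
t = (9.520 − 0.01656)/0.001759 = 5400 days.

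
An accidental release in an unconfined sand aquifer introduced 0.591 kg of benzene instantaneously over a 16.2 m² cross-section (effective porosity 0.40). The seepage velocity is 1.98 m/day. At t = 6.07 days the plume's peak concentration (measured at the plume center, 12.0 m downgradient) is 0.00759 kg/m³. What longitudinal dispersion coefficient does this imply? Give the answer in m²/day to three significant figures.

1.89 m²/day

At the plume center C_max = M/(n_e·A·√(4πDt)), so D = M²/(4πt·(n_e·A·C_max)²).
n_e·A·C_max = 0.40 × 16.2 × 0.00759 = 0.04918 kg/m.
D = 0.591²/(4π × 6.07 × 0.04918²) = 1.89 m²/day.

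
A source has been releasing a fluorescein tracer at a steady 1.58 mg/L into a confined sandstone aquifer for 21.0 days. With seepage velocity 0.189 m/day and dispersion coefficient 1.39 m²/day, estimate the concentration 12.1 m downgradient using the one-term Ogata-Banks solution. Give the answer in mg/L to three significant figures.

For a continuous step input, C/C₀ ≈ ½·erfc((x−vt)/(2√(Dt))).
vt = 0.189 × 21.0 = 3.969 m and 2√(Dt) = 2√(1.39 × 21.0) = 10.81 m.
Argument (x−vt)/(2√(Dt)) = (12.1 − 3.969)/10.81 = 0.7522; ½·erfc(0.7522) = 0.1437.
C = 1.58 × 0.1437 = 0.227 mg/L.

0.227 mg/L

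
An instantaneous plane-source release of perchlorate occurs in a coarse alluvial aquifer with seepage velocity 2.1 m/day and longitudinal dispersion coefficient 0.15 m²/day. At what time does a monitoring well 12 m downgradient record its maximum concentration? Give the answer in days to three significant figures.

For the 1D instantaneous-source solution, setting ∂C/∂t = 0 at fixed x gives v²t² + 2Dt − x² = 0, so t = (√(D² + v²x²) − D)/v².
√(D² + v²x²) = √(0.15² + 2.1² × 12²) = 25.20; v² = 4.41.
t = (25.20 − 0.15)/4.41 = 5.68 days (vs. the pure-advection estimate x/v = 5.71 d).

5.68 days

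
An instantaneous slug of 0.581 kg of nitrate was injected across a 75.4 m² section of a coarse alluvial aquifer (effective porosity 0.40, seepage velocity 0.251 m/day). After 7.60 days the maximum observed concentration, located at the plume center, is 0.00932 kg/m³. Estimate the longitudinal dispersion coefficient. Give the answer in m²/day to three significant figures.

At the plume center C_max = M/(n_e·A·√(4πDt)), so D = M²/(4πt·(n_e·A·C_max)²).
n_e·A·C_max = 0.40 × 75.4 × 0.00932 = 0.2811 kg/m.
D = 0.581²/(4π × 7.60 × 0.2811²) = 0.0447 m²/day.

0.0447 m²/day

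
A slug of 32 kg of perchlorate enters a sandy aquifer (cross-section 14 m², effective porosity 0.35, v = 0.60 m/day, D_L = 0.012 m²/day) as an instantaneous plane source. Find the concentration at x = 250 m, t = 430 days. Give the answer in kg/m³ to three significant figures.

0.0365 kg/m³

For an instantaneous plane source, C(x,t) = M/(n_e·A·√(4πDt)) · exp(−(x−vt)²/(4Dt)), with n_e·A the pore (flow) area.
Plume center vt = 0.60 × 430 = 258 m, so the well at 250 m is 8 m upgradient of the peak.
√(4πDt) = 8.052 m, giving peak height M/(n_e·A·√(4πDt)) = 32/(0.35 × 14 × 8.052) = 0.8111 kg/m³.
(x−vt)²/(4Dt) = (-8)²/(4 × 0.012 × 430) = 3.101; exp(−3.101) = 0.04500.
C = 0.8111 × 0.04500 = 0.0365 kg/m³.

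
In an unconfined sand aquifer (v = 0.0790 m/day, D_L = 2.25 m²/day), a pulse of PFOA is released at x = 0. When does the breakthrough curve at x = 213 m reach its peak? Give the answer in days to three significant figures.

For the 1D instantaneous-source solution, setting ∂C/∂t = 0 at fixed x gives v²t² + 2Dt − x² = 0, so t = (√(D² + v²x²) − D)/v².
√(D² + v²x²) = √(2.25² + 0.0790² × 213²) = 16.98; v² = 0.006241.
t = (16.98 − 2.25)/0.006241 = 2360 days (vs. the pure-advection estimate x/v = 2700 d).

2360 days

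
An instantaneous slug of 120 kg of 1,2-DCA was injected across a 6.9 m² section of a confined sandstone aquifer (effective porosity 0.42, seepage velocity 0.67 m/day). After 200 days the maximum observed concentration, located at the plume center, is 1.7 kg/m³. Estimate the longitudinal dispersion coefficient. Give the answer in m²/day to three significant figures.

0.236 m²/day

At the plume center C_max = M/(n_e·A·√(4πDt)), so D = M²/(4πt·(n_e·A·C_max)²).
n_e·A·C_max = 0.42 × 6.9 × 1.7 = 4.927 kg/m.
D = 120²/(4π × 200 × 4.927²) = 0.236 m²/day.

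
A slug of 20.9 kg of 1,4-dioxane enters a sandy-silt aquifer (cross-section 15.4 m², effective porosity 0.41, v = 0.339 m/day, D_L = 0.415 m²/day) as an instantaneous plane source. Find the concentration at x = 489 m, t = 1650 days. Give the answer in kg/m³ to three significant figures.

0.00586 kg/m³

For an instantaneous plane source, C(x,t) = M/(n_e·A·√(4πDt)) · exp(−(x−vt)²/(4Dt)), with n_e·A the pore (flow) area.
Plume center vt = 0.339 × 1650 = 559.35 m, so the well at 489 m is 70.35 m upgradient of the peak.
√(4πDt) = 92.76 m, giving peak height M/(n_e·A·√(4πDt)) = 20.9/(0.41 × 15.4 × 92.76) = 0.03568 kg/m³.
(x−vt)²/(4Dt) = (-70.35)²/(4 × 0.415 × 1650) = 1.807; exp(−1.807) = 0.1641.
C = 0.03568 × 0.1641 = 0.00586 kg/m³.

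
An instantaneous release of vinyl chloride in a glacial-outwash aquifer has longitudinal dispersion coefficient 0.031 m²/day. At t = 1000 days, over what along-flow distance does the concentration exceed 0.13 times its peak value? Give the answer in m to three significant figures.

The plume is Gaussian with σ = √(2Dt) = √(2 × 0.031 × 1000) = 7.874 m.
C/C_peak = exp(−Δx²/(2σ²)) = 0.13 ⇒ Δx = σ·√(−2 ln 0.13) = 7.874 × 2.020 = 15.91 m.
Width = 2Δx = 31.8 m.

31.8 m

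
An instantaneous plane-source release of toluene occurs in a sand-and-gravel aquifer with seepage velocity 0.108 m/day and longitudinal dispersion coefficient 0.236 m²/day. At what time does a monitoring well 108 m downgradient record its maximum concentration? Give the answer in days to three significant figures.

For the 1D instantaneous-source solution, setting ∂C/∂t = 0 at fixed x gives v²t² + 2Dt − x² = 0, so t = (√(D² + v²x²) − D)/v².
√(D² + v²x²) = √(0.236² + 0.108² × 108²) = 11.67; v² = 0.011664.
t = (11.67 − 0.236)/0.011664 = 980 days (vs. the pure-advection estimate x/v = 1000 d).

980 days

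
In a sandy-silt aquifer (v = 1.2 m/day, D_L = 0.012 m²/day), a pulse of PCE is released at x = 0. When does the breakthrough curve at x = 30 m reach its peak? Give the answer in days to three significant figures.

25.0 days

For the 1D instantaneous-source solution, setting ∂C/∂t = 0 at fixed x gives v²t² + 2Dt − x² = 0, so t = (√(D² + v²x²) − D)/v².
√(D² + v²x²) = √(0.012² + 1.2² × 30²) = 36.00; v² = 1.44.
t = (36.00 − 0.012)/1.44 = 25.0 days (vs. the pure-advection estimate x/v = 25.0 d).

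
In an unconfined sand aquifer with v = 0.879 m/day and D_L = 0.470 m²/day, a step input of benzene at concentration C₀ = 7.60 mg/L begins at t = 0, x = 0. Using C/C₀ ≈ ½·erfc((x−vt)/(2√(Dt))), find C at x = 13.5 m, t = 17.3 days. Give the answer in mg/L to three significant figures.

For a continuous step input, C/C₀ ≈ ½·erfc((x−vt)/(2√(Dt))).
vt = 0.879 × 17.3 = 15.2067 m and 2√(Dt) = 2√(0.470 × 17.3) = 5.703 m.
Argument (x−vt)/(2√(Dt)) = (13.5 − 15.2067)/5.703 = -0.2993; ½·erfc(-0.2993) = 0.6640.
C = 7.60 × 0.6640 = 5.05 mg/L.

5.05 mg/L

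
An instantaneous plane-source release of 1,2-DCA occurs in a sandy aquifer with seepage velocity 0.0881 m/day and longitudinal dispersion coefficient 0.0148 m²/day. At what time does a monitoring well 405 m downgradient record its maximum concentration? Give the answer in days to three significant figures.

4600 days

For the 1D instantaneous-source solution, setting ∂C/∂t = 0 at fixed x gives v²t² + 2Dt − x² = 0, so t = (√(D² + v²x²) − D)/v².
√(D² + v²x²) = √(0.0148² + 0.0881² × 405²) = 35.68; v² = 0.00776161.
t = (35.68 − 0.0148)/0.00776161 = 4600 days (vs. the pure-advection estimate x/v = 4600 d).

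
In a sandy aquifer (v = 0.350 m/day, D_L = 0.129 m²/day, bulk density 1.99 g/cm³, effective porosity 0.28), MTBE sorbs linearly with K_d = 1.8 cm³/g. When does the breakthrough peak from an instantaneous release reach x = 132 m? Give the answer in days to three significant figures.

Retardation factor R = 1 + ρ_b·K_d/n = 1 + 1.99 × 1.8/0.28 = 13.79.
Sorption retards both mechanisms: v_R = v/R = 0.02538 m/day, D_R = D/R = 0.009355 m²/day.
Peak time from v_R²t² + 2D_R t − x² = 0: t = (√(D_R² + v_R²x²) − D_R)/v_R².
√(D_R² + v_R²x²) = √(0.009355² + 0.02538² × 132²) = 3.350; v_R² = 0.0006441.
t = (3.350 − 0.009355)/0.0006441 = 5190 days.

5190 days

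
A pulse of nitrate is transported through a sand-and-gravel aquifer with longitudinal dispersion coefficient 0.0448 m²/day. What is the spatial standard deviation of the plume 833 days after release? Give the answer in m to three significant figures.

8.64 m

Dispersive spreading gives a Gaussian with σ² = 2Dt; advection only shifts the center.
σ = √(2 × 0.0448 × 833) = 8.64 m.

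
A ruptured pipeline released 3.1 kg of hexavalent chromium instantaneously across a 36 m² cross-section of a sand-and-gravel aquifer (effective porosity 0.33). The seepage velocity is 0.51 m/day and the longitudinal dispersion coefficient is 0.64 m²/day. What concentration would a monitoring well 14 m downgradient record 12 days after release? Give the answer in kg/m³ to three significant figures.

0.00352 kg/m³

For an instantaneous plane source, C(x,t) = M/(n_e·A·√(4πDt)) · exp(−(x−vt)²/(4Dt)), with n_e·A the pore (flow) area.
Plume center vt = 0.51 × 12 = 6.12 m, so the well at 14 m is 7.88 m downgradient of the peak.
√(4πDt) = 9.824 m, giving peak height M/(n_e·A·√(4πDt)) = 3.1/(0.33 × 36 × 9.824) = 0.02656 kg/m³.
(x−vt)²/(4Dt) = (7.88)²/(4 × 0.64 × 12) = 2.021; exp(−2.021) = 0.1325.
C = 0.02656 × 0.1325 = 0.00352 kg/m³.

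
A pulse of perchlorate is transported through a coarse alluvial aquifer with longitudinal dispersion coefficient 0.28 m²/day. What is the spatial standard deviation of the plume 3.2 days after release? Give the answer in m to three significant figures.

Dispersive spreading gives a Gaussian with σ² = 2Dt; advection only shifts the center.
σ = √(2 × 0.28 × 3.2) = 1.34 m.

1.34 m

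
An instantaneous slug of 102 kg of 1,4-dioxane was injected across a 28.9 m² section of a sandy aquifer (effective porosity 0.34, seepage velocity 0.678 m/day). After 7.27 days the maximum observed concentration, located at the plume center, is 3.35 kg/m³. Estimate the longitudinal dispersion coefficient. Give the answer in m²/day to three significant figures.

0.105 m²/day

At the plume center C_max = M/(n_e·A·√(4πDt)), so D = M²/(4πt·(n_e·A·C_max)²).
n_e·A·C_max = 0.34 × 28.9 × 3.35 = 32.92 kg/m.
D = 102²/(4π × 7.27 × 32.92²) = 0.105 m²/day.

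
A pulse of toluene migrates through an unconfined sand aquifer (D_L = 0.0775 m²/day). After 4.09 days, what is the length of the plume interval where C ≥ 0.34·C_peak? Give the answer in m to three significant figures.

2.34 m

The plume is Gaussian with σ = √(2Dt) = √(2 × 0.0775 × 4.09) = 0.7962 m.
C/C_peak = exp(−Δx²/(2σ²)) = 0.34 ⇒ Δx = σ·√(−2 ln 0.34) = 0.7962 × 1.469 = 1.170 m.
Width = 2Δx = 2.34 m.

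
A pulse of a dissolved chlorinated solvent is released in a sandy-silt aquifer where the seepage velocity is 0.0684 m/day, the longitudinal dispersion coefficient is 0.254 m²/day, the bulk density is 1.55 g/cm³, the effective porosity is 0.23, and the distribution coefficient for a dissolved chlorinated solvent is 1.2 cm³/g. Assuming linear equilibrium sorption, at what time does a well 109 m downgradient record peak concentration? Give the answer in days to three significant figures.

Retardation factor R = 1 + ρ_b·K_d/n = 1 + 1.55 × 1.2/0.23 = 9.087.
Sorption retards both mechanisms: v_R = v/R = 0.007527 m/day, D_R = D/R = 0.02795 m²/day.
Peak time from v_R²t² + 2D_R t − x² = 0: t = (√(D_R² + v_R²x²) − D_R)/v_R².
√(D_R² + v_R²x²) = √(0.02795² + 0.007527² × 109²) = 0.8209; v_R² = 5.666e-05.
t = (0.8209 − 0.02795)/5.666e-05 = 14000 days.

14000 days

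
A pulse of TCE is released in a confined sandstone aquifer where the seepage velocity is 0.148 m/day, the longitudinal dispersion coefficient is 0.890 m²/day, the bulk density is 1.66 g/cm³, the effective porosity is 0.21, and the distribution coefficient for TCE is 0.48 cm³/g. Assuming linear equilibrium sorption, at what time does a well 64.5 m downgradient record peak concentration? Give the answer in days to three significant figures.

Retardation factor R = 1 + ρ_b·K_d/n = 1 + 1.66 × 0.48/0.21 = 4.794.
Sorption retards both mechanisms: v_R = v/R = 0.03087 m/day, D_R = D/R = 0.1856 m²/day.
Peak time from v_R²t² + 2D_R t − x² = 0: t = (√(D_R² + v_R²x²) − D_R)/v_R².
√(D_R² + v_R²x²) = √(0.1856² + 0.03087² × 64.5²) = 2.000; v_R² = 0.0009530.
t = (2.000 − 0.1856)/0.0009530 = 1900 days.

1900 days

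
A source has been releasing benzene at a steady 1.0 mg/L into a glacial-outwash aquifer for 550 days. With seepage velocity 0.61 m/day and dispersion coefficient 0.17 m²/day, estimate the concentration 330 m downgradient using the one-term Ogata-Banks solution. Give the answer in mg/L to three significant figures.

For a continuous step input, C/C₀ ≈ ½·erfc((x−vt)/(2√(Dt))).
vt = 0.61 × 550 = 335.5 m and 2√(Dt) = 2√(0.17 × 550) = 19.34 m.
Argument (x−vt)/(2√(Dt)) = (330 − 335.5)/19.34 = -0.2844; ½·erfc(-0.2844) = 0.6562.
C = 1.0 × 0.6562 = 0.656 mg/L.

0.656 mg/L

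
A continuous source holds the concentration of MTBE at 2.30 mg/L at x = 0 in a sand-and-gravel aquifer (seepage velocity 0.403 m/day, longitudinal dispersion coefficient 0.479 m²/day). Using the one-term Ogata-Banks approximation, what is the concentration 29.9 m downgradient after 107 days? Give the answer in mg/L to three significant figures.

For a continuous step input, C/C₀ ≈ ½·erfc((x−vt)/(2√(Dt))).
vt = 0.403 × 107 = 43.121 m and 2√(Dt) = 2√(0.479 × 107) = 14.32 m.
Argument (x−vt)/(2√(Dt)) = (29.9 − 43.121)/14.32 = -0.9233; ½·erfc(-0.9233) = 0.9042.
C = 2.30 × 0.9042 = 2.08 mg/L.

2.08 mg/L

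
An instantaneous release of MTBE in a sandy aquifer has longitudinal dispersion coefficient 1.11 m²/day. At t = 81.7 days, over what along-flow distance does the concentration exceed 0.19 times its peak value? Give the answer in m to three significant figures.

The plume is Gaussian with σ = √(2Dt) = √(2 × 1.11 × 81.7) = 13.47 m.
C/C_peak = exp(−Δx²/(2σ²)) = 0.19 ⇒ Δx = σ·√(−2 ln 0.19) = 13.47 × 1.822 = 24.54 m.
Width = 2Δx = 49.1 m.

49.1 m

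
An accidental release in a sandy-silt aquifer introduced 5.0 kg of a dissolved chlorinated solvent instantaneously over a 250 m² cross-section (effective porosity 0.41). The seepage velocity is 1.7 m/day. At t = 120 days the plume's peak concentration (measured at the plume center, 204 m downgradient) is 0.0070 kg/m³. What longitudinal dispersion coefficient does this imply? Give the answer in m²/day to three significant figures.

0.0322 m²/day

At the plume center C_max = M/(n_e·A·√(4πDt)), so D = M²/(4πt·(n_e·A·C_max)²).
n_e·A·C_max = 0.41 × 250 × 0.0070 = 0.7175 kg/m.
D = 5.0²/(4π × 120 × 0.7175²) = 0.0322 m²/day.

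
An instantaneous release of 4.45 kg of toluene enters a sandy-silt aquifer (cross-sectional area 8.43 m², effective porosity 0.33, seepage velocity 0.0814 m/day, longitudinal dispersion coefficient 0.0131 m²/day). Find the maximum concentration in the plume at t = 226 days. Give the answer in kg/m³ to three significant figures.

0.262 kg/m³

The peak of an instantaneous 1D plume sits at x = vt; there the Gaussian factor is 1 and C_max = M/(n_e·A·√(4πDt)), where n_e·A is the pore area the mass is dissolved in.
√(4πDt) = √(4π × 0.0131 × 226) = 6.100 m, so C_max = 4.45/(0.33 × 8.43 × 6.100) = 0.262 kg/m³.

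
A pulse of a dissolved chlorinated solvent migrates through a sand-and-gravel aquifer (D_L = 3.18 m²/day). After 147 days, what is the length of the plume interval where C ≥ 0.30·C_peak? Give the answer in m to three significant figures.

94.9 m

The plume is Gaussian with σ = √(2Dt) = √(2 × 3.18 × 147) = 30.58 m.
C/C_peak = exp(−Δx²/(2σ²)) = 0.30 ⇒ Δx = σ·√(−2 ln 0.30) = 30.58 × 1.552 = 47.46 m.
Width = 2Δx = 94.9 m.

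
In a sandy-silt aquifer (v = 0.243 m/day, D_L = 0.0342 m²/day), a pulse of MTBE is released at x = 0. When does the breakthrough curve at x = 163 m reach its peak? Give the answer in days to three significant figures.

670 days

For the 1D instantaneous-source solution, setting ∂C/∂t = 0 at fixed x gives v²t² + 2Dt − x² = 0, so t = (√(D² + v²x²) − D)/v².
√(D² + v²x²) = √(0.0342² + 0.243² × 163²) = 39.61; v² = 0.059049.
t = (39.61 − 0.0342)/0.059049 = 670 days (vs. the pure-advection estimate x/v = 671 d).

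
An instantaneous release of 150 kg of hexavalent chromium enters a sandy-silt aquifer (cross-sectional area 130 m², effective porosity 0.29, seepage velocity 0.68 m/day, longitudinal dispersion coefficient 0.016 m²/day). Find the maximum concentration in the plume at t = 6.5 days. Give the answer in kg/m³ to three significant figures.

3.48 kg/m³

The peak of an instantaneous 1D plume sits at x = vt; there the Gaussian factor is 1 and C_max = M/(n_e·A·√(4πDt)), where n_e·A is the pore area the mass is dissolved in.
√(4πDt) = √(4π × 0.016 × 6.5) = 1.143 m, so C_max = 150/(0.29 × 130 × 1.143) = 3.48 kg/m³.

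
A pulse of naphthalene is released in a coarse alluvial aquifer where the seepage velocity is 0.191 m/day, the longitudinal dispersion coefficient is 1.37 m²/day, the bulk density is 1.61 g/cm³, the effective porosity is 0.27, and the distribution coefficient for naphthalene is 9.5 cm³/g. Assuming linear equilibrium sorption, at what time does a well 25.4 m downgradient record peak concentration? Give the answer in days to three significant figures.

5800 days

Retardation factor R = 1 + ρ_b·K_d/n = 1 + 1.61 × 9.5/0.27 = 57.65.
Sorption retards both mechanisms: v_R = v/R = 0.003313 m/day, D_R = D/R = 0.02376 m²/day.
Peak time from v_R²t² + 2D_R t − x² = 0: t = (√(D_R² + v_R²x²) − D_R)/v_R².
√(D_R² + v_R²x²) = √(0.02376² + 0.003313² × 25.4²) = 0.08744; v_R² = 1.098e-05.
t = (0.08744 − 0.02376)/1.098e-05 = 5800 days.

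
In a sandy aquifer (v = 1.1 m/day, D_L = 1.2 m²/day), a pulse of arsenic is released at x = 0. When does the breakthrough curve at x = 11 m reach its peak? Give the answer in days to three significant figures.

9.06 days

For the 1D instantaneous-source solution, setting ∂C/∂t = 0 at fixed x gives v²t² + 2Dt − x² = 0, so t = (√(D² + v²x²) − D)/v².
√(D² + v²x²) = √(1.2² + 1.1² × 11²) = 12.16; v² = 1.21.
t = (12.16 − 1.2)/1.21 = 9.06 days (vs. the pure-advection estimate x/v = 10.0 d).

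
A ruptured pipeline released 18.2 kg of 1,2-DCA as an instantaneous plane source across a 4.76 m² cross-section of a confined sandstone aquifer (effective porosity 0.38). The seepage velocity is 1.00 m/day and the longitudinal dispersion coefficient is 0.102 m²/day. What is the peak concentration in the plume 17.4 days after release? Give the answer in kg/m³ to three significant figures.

The peak of an instantaneous 1D plume sits at x = vt; there the Gaussian factor is 1 and C_max = M/(n_e·A·√(4πDt)), where n_e·A is the pore area the mass is dissolved in.
√(4πDt) = √(4π × 0.102 × 17.4) = 4.723 m, so C_max = 18.2/(0.38 × 4.76 × 4.723) = 2.13 kg/m³.

2.13 kg/m³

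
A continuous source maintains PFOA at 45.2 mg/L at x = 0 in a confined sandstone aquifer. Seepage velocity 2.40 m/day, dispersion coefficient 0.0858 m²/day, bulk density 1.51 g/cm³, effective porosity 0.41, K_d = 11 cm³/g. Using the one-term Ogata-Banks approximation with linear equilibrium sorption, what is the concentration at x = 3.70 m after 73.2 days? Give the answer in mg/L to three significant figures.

37.7 mg/L

Retardation factor R = 1 + ρ_b·K_d/n = 1 + 1.51 × 11/0.41 = 41.51.
Sorption retards both mechanisms: v_R = v/R = 0.05782 m/day, D_R = D/R = 0.002067 m²/day.
v_R·t = 0.05782 × 73.2 = 4.232424 m; 2√(D_R t) = 0.7780 m; argument = (3.70 − 4.232424)/0.7780 = -0.6843.
C = C₀ × ½·erfc(-0.6843) = 45.2 × 0.8334 = 37.7 mg/L.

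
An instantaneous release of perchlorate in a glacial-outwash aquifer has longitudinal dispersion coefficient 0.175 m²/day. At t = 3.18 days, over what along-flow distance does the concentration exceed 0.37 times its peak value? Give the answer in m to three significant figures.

2.98 m

The plume is Gaussian with σ = √(2Dt) = √(2 × 0.175 × 3.18) = 1.055 m.
C/C_peak = exp(−Δx²/(2σ²)) = 0.37 ⇒ Δx = σ·√(−2 ln 0.37) = 1.055 × 1.410 = 1.488 m.
Width = 2Δx = 2.98 m.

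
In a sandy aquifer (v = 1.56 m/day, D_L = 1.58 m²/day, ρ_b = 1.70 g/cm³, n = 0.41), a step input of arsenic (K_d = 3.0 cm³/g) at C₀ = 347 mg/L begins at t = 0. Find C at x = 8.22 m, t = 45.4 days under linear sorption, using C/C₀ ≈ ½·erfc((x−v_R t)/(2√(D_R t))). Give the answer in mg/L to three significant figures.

Retardation factor R = 1 + ρ_b·K_d/n = 1 + 1.70 × 3.0/0.41 = 13.44.
Sorption retards both mechanisms: v_R = v/R = 0.1161 m/day, D_R = D/R = 0.1176 m²/day.
v_R·t = 0.1161 × 45.4 = 5.27094 m; 2√(D_R t) = 4.621 m; argument = (8.22 − 5.27094)/4.621 = 0.6382.
C = C₀ × ½·erfc(0.6382) = 347 × 0.1834 = 63.6 mg/L.

63.6 mg/L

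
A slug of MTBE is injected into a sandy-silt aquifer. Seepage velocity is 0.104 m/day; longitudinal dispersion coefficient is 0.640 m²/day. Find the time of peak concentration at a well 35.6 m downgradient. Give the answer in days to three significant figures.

For the 1D instantaneous-source solution, setting ∂C/∂t = 0 at fixed x gives v²t² + 2Dt − x² = 0, so t = (√(D² + v²x²) − D)/v².
√(D² + v²x²) = √(0.640² + 0.104² × 35.6²) = 3.757; v² = 0.010816.
t = (3.757 − 0.640)/0.010816 = 288 days (vs. the pure-advection estimate x/v = 342 d).

288 days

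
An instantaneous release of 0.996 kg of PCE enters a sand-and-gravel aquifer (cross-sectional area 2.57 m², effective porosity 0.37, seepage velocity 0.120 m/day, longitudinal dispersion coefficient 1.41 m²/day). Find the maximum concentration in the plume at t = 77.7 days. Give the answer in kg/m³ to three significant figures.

The peak of an instantaneous 1D plume sits at x = vt; there the Gaussian factor is 1 and C_max = M/(n_e·A·√(4πDt)), where n_e·A is the pore area the mass is dissolved in.
√(4πDt) = √(4π × 1.41 × 77.7) = 37.10 m, so C_max = 0.996/(0.37 × 2.57 × 37.10) = 0.0282 kg/m³.

0.0282 kg/m³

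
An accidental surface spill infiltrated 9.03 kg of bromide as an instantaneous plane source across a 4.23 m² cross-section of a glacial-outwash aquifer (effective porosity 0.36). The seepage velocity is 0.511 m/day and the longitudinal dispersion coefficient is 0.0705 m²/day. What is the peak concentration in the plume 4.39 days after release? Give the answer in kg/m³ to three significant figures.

The peak of an instantaneous 1D plume sits at x = vt; there the Gaussian factor is 1 and C_max = M/(n_e·A·√(4πDt)), where n_e·A is the pore area the mass is dissolved in.
√(4πDt) = √(4π × 0.0705 × 4.39) = 1.972 m, so C_max = 9.03/(0.36 × 4.23 × 1.972) = 3.01 kg/m³.

3.01 kg/m³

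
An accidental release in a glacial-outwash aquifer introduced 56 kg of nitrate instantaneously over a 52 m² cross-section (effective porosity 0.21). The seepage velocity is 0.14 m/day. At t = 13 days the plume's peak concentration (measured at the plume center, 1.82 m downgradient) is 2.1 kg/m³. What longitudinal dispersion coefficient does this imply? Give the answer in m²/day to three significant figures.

At the plume center C_max = M/(n_e·A·√(4πDt)), so D = M²/(4πt·(n_e·A·C_max)²).
n_e·A·C_max = 0.21 × 52 × 2.1 = 22.93 kg/m.
D = 56²/(4π × 13 × 22.93²) = 0.0365 m²/day.

0.0365 m²/day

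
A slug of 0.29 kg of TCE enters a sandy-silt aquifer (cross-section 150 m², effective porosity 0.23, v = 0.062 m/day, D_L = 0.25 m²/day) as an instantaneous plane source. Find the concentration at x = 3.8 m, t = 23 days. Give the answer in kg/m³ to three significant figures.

0.000774 kg/m³

For an instantaneous plane source, C(x,t) = M/(n_e·A·√(4πDt)) · exp(−(x−vt)²/(4Dt)), with n_e·A the pore (flow) area.
Plume center vt = 0.062 × 23 = 1.426 m, so the well at 3.8 m is 2.374 m downgradient of the peak.
√(4πDt) = 8.500 m, giving peak height M/(n_e·A·√(4πDt)) = 0.29/(0.23 × 150 × 8.500) = 0.0009889 kg/m³.
(x−vt)²/(4Dt) = (2.374)²/(4 × 0.25 × 23) = 0.2450; exp(−0.2450) = 0.7827.
C = 0.0009889 × 0.7827 = 0.000774 kg/m³.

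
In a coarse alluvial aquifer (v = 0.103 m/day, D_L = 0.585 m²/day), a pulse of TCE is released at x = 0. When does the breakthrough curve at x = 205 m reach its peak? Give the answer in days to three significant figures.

1940 days

For the 1D instantaneous-source solution, setting ∂C/∂t = 0 at fixed x gives v²t² + 2Dt − x² = 0, so t = (√(D² + v²x²) − D)/v².
√(D² + v²x²) = √(0.585² + 0.103² × 205²) = 21.12; v² = 0.010609.
t = (21.12 − 0.585)/0.010609 = 1940 days (vs. the pure-advection estimate x/v = 1990 d).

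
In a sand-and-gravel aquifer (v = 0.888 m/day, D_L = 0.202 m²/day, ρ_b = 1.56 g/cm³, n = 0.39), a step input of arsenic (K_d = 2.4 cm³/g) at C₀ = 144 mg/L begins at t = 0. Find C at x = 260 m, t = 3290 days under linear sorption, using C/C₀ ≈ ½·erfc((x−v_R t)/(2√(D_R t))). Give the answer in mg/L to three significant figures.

Retardation factor R = 1 + ρ_b·K_d/n = 1 + 1.56 × 2.4/0.39 = 10.60.
Sorption retards both mechanisms: v_R = v/R = 0.08377 m/day, D_R = D/R = 0.01906 m²/day.
v_R·t = 0.08377 × 3290 = 275.6033 m; 2√(D_R t) = 15.84 m; argument = (260 − 275.6033)/15.84 = -0.9851.
C = C₀ × ½·erfc(-0.9851) = 144 × 0.9182 = 132 mg/L.

132 mg/L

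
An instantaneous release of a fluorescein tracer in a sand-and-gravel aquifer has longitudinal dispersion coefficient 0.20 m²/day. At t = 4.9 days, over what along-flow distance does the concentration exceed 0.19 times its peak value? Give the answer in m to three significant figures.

5.10 m

The plume is Gaussian with σ = √(2Dt) = √(2 × 0.20 × 4.9) = 1.400 m.
C/C_peak = exp(−Δx²/(2σ²)) = 0.19 ⇒ Δx = σ·√(−2 ln 0.19) = 1.400 × 1.822 = 2.551 m.
Width = 2Δx = 5.10 m.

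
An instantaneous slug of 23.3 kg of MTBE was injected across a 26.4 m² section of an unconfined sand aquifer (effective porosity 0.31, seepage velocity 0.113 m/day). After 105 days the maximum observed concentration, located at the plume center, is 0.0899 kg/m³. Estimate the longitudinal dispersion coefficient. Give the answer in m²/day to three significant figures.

0.760 m²/day

At the plume center C_max = M/(n_e·A·√(4πDt)), so D = M²/(4πt·(n_e·A·C_max)²).
n_e·A·C_max = 0.31 × 26.4 × 0.0899 = 0.7357 kg/m.
D = 23.3²/(4π × 105 × 0.7357²) = 0.760 m²/day.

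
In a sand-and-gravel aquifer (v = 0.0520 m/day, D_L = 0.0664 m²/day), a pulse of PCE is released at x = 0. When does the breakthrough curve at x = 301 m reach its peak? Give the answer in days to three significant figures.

For the 1D instantaneous-source solution, setting ∂C/∂t = 0 at fixed x gives v²t² + 2Dt − x² = 0, so t = (√(D² + v²x²) − D)/v².
√(D² + v²x²) = √(0.0664² + 0.0520² × 301²) = 15.65; v² = 0.002704.
t = (15.65 − 0.0664)/0.002704 = 5760 days (vs. the pure-advection estimate x/v = 5790 d).

5760 days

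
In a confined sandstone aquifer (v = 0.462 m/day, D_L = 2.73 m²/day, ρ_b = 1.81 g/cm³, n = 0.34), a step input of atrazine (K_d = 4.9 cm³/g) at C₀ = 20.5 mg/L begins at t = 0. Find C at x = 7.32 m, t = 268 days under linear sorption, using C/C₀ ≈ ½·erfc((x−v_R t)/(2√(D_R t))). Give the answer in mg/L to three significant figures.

7.26 mg/L

Retardation factor R = 1 + ρ_b·K_d/n = 1 + 1.81 × 4.9/0.34 = 27.09.
Sorption retards both mechanisms: v_R = v/R = 0.01705 m/day, D_R = D/R = 0.1008 m²/day.
v_R·t = 0.01705 × 268 = 4.5694 m; 2√(D_R t) = 10.40 m; argument = (7.32 − 4.5694)/10.40 = 0.2645.
C = C₀ × ½·erfc(0.2645) = 20.5 × 0.3542 = 7.26 mg/L.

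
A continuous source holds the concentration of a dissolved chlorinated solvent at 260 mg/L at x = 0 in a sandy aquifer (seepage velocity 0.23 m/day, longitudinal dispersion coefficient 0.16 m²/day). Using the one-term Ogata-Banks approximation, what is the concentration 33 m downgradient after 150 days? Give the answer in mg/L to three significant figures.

152 mg/L

For a continuous step input, C/C₀ ≈ ½·erfc((x−vt)/(2√(Dt))).
vt = 0.23 × 150 = 34.5 m and 2√(Dt) = 2√(0.16 × 150) = 9.798 m.
Argument (x−vt)/(2√(Dt)) = (33 − 34.5)/9.798 = -0.1531; ½·erfc(-0.1531) = 0.5857.
C = 260 × 0.5857 = 152 mg/L.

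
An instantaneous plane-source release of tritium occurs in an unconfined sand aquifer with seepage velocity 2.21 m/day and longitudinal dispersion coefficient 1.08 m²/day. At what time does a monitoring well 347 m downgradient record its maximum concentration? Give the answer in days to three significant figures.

157 days

For the 1D instantaneous-source solution, setting ∂C/∂t = 0 at fixed x gives v²t² + 2Dt − x² = 0, so t = (√(D² + v²x²) − D)/v².
√(D² + v²x²) = √(1.08² + 2.21² × 347²) = 766.9; v² = 4.8841.
t = (766.9 − 1.08)/4.8841 = 157 days (vs. the pure-advection estimate x/v = 157 d).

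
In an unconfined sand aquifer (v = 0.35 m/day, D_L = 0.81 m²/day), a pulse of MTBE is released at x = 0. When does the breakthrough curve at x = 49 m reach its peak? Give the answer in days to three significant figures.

134 days

For the 1D instantaneous-source solution, setting ∂C/∂t = 0 at fixed x gives v²t² + 2Dt − x² = 0, so t = (√(D² + v²x²) − D)/v².
√(D² + v²x²) = √(0.81² + 0.35² × 49²) = 17.17; v² = 0.1225.
t = (17.17 − 0.81)/0.1225 = 134 days (vs. the pure-advection estimate x/v = 140 d).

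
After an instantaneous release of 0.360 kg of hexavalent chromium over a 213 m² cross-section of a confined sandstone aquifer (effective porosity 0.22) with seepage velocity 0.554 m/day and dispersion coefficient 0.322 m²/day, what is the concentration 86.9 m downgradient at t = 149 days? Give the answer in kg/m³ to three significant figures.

0.000283 kg/m³

For an instantaneous plane source, C(x,t) = M/(n_e·A·√(4πDt)) · exp(−(x−vt)²/(4Dt)), with n_e·A the pore (flow) area.
Plume center vt = 0.554 × 149 = 82.546 m, so the well at 86.9 m is 4.354 m downgradient of the peak.
√(4πDt) = 24.55 m, giving peak height M/(n_e·A·√(4πDt)) = 0.360/(0.22 × 213 × 24.55) = 0.0003129 kg/m³.
(x−vt)²/(4Dt) = (4.354)²/(4 × 0.322 × 149) = 0.09878; exp(−0.09878) = 0.9059.
C = 0.0003129 × 0.9059 = 0.000283 kg/m³.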